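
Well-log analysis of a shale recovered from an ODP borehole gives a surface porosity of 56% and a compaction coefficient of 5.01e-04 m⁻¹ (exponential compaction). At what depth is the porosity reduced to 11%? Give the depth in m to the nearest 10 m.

3250 m

Working in km (1 km = 1000 m; k in km⁻¹ = k in m⁻¹ × 1000):
Invert Athy's law: Z = ln(n₀/n) / k
Z = ln(0.56/0.11) / 0.501 = ln(5.091) / 0.501 = 1.6275 / 0.501 = 3.248 km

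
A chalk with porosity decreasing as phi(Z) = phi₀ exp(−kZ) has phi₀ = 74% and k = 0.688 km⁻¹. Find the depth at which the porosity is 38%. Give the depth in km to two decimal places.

0.97 km

Invert Athy's law: Z = ln(phi₀/phi) / k
Z = ln(0.74/0.38) / 0.688 = ln(1.947) / 0.688 = 0.6665 / 0.688 = 0.969 km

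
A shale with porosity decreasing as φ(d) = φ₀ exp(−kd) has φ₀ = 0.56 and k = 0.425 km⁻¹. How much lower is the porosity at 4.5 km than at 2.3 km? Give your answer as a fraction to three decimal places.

0.128

φ(2.3) = 0.56·e^(−0.425×2.3) = 0.2107
φ(4.5) = 0.56·e^(−0.425×4.5) = 0.0827
Δφ = 0.2107 − 0.0827 = 0.1280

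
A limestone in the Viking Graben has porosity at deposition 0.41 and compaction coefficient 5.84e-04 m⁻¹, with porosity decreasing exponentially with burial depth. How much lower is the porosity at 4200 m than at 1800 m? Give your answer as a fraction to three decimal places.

0.108

Working in km (1 km = 1000 m; β in km⁻¹ = β in m⁻¹ × 1000):
phi(1.8) = 0.41·e^(−0.584×1.8) = 0.1433
phi(4.2) = 0.41·e^(−0.584×4.2) = 0.0353
Δphi = 0.1433 − 0.0353 = 0.1080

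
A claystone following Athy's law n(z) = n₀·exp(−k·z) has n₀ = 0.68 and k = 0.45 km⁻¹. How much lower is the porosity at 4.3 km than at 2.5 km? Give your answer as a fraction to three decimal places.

0.123

n(2.5) = 0.68·e^(−0.45×2.5) = 0.2208
n(4.3) = 0.68·e^(−0.45×4.3) = 0.0982
Δn = 0.2208 − 0.0982 = 0.1226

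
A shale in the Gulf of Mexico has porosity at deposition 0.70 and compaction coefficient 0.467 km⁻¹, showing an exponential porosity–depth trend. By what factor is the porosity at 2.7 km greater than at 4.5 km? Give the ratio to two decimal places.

phi(Z₁)/phi(Z₂) = e^(−k·Z₁)/e^(−k·Z₂) = e^{k(Z₂−Z₁)}
= exp(0.467 × 1.8) = exp(0.8406) = 2.3178

2.32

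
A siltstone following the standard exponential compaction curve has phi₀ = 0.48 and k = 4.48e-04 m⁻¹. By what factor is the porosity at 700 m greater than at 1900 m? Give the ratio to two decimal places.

Working in km (1 km = 1000 m; k in km⁻¹ = k in m⁻¹ × 1000):
phi(z₁)/phi(z₂) = e^(−k·z₁)/e^(−k·z₂) = e^{k(z₂−z₁)}
= exp(0.448 × 1.2) = exp(0.5376) = 1.7119

1.71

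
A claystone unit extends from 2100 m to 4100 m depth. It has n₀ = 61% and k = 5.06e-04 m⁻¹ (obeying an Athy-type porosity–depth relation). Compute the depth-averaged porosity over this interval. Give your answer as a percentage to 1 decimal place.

13.3%

Working in km (1 km = 1000 m; k in km⁻¹ = k in m⁻¹ × 1000):
⟨n⟩ = (1/(z₂−z₁)) ∫ n₀ e^(−kz) dz = n₀·(e^(−k·z₁) − e^(−k·z₂)) / (k·(z₂−z₁))
e^(−0.506×2.1) = 0.3456; e^(−0.506×4.1) = 0.1256
⟨n⟩ = 0.61 × (0.3456 − 0.1256) / (0.506 × 2) = 0.61 × 0.2173 = 0.1326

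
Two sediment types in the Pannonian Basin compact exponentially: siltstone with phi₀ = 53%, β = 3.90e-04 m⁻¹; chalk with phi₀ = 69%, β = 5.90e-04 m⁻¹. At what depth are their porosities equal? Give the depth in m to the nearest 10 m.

1320 m

Working in km (1 km = 1000 m; β in km⁻¹ = β in m⁻¹ × 1000):
Set phi₀ₐ e^(−βₐz) = phi₀ᵦ e^(−βᵦz) ⇒ ln(phi₀ₐ/phi₀ᵦ) = (βₐ − βᵦ)·z
z = ln(0.53/0.69) / (0.39 − 0.59) = -0.2638 / -0.2 = 1.319 km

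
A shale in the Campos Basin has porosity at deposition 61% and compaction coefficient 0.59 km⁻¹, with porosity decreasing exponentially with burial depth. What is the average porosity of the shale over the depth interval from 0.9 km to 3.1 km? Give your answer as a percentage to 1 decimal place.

⟨phi⟩ = (1/(z₂−z₁)) ∫ phi₀ e^(−βz) dz = phi₀·(e^(−β·z₁) − e^(−β·z₂)) / (β·(z₂−z₁))
e^(−0.59×0.9) = 0.5880; e^(−0.59×3.1) = 0.1606
⟨phi⟩ = 0.61 × (0.5880 − 0.1606) / (0.59 × 2.2) = 0.61 × 0.3293 = 0.2009

20.1%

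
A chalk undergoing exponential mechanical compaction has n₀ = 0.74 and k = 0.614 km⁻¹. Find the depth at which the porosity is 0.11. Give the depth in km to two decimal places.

Invert Athy's law: Z = ln(n₀/n) / k
Z = ln(0.74/0.11) / 0.614 = ln(6.727) / 0.614 = 1.9062 / 0.614 = 3.105 km

3.10 km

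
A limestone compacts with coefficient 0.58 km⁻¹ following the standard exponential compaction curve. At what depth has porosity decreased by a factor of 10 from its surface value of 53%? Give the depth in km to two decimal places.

3.97 km

n/n₀ = 1/10 ⇒ exp(−k·z) = 1/10 ⇒ z = ln(10) / k
z = 2.3026 / 0.58 = 3.970 km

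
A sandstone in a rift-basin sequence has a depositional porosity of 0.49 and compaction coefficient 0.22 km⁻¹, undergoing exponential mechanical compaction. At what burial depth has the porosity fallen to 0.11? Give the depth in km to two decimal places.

6.79 km

Invert Athy's law: d = ln(n₀/n) / k
d = ln(0.49/0.11) / 0.22 = ln(4.455) / 0.22 = 1.4939 / 0.22 = 6.791 km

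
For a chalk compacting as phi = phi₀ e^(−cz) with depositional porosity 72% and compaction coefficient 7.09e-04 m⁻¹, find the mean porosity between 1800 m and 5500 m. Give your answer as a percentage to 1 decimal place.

7.1%

Working in km (1 km = 1000 m; c in km⁻¹ = c in m⁻¹ × 1000):
⟨phi⟩ = (1/(z₂−z₁)) ∫ phi₀ e^(−cz) dz = phi₀·(e^(−c·z₁) − e^(−c·z₂)) / (c·(z₂−z₁))
e^(−0.709×1.8) = 0.2791; e^(−0.709×5.5) = 0.0203
⟨phi⟩ = 0.72 × (0.2791 − 0.0203) / (0.709 × 3.7) = 0.72 × 0.0987 = 0.0710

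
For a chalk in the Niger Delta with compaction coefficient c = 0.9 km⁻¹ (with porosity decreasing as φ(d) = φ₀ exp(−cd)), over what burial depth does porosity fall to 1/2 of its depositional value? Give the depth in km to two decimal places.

0.77 km

φ/φ₀ = 1/2 ⇒ exp(−c·d) = 1/2 ⇒ d = ln(2) / c
d = 0.6931 / 0.9 = 0.770 km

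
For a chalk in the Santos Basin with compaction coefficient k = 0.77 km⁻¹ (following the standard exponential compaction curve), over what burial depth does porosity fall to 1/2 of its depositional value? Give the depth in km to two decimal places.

phi/phi₀ = 1/2 ⇒ exp(−k·Z) = 1/2 ⇒ Z = ln(2) / k
Z = 0.6931 / 0.77 = 0.900 km

0.90 km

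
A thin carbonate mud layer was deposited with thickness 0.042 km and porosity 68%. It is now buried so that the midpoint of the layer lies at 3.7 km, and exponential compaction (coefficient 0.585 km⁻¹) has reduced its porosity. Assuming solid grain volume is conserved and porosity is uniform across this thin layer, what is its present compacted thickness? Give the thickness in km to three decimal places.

Porosity at 3.7 km: n = 0.68·exp(−0.585×3.7) = 0.0781
Solid-volume conservation: h(1−n) = h₀(1−n₀) ⇒ h = h₀·(1−n₀)/(1−n)
h = 0.042 × (1 − 0.68)/(1 − 0.0781) = 0.042 × 0.3471 = 0.0146 km

0.015 km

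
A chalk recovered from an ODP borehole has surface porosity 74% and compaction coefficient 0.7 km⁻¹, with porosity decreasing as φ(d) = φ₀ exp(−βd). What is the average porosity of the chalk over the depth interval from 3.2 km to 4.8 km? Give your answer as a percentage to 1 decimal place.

⟨φ⟩ = (1/(d₂−d₁)) ∫ φ₀ e^(−βd) dd = φ₀·(e^(−β·d₁) − e^(−β·d₂)) / (β·(d₂−d₁))
e^(−0.7×3.2) = 0.1065; e^(−0.7×4.8) = 0.0347
⟨φ⟩ = 0.74 × (0.1065 − 0.0347) / (0.7 × 1.6) = 0.74 × 0.0640 = 0.0474

4.7%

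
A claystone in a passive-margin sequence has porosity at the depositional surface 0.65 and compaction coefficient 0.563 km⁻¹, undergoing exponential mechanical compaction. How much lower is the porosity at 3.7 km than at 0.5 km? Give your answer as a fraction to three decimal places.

0.410

φ(0.5) = 0.65·e^(−0.563×0.5) = 0.4905
φ(3.7) = 0.65·e^(−0.563×3.7) = 0.0810
Δφ = 0.4905 − 0.0810 = 0.4096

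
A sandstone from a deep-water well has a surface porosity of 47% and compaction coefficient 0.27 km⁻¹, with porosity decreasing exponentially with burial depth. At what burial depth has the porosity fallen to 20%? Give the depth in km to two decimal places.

3.16 km

Invert Athy's law: z = ln(φ₀/φ) / k
z = ln(0.47/0.2) / 0.27 = ln(2.35) / 0.27 = 0.8544 / 0.27 = 3.165 km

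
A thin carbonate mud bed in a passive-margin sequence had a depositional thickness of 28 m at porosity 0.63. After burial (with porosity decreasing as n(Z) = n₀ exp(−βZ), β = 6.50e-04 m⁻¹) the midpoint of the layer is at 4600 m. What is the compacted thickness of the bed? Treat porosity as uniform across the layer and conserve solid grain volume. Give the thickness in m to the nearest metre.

Working in km (1 km = 1000 m; β in km⁻¹ = β in m⁻¹ × 1000):
Porosity at 4.6 km: n = 0.63·exp(−0.65×4.6) = 0.0317
Solid-volume conservation: h(1−n) = h₀(1−n₀) ⇒ h = h₀·(1−n₀)/(1−n)
h = 0.028 × (1 − 0.63)/(1 − 0.0317) = 0.028 × 0.3821 = 0.0107 km

11 m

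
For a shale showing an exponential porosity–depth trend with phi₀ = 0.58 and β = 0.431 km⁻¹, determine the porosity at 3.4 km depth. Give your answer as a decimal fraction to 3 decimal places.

phi = phi₀·exp(−β·d) = 0.58 × exp(−0.431 × 3.4) = 0.58 × exp(−1.465)
  = 0.58 × 0.2310 = 0.1340

0.134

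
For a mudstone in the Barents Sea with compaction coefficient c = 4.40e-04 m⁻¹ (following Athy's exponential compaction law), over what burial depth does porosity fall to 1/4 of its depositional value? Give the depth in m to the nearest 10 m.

Working in km (1 km = 1000 m; c in km⁻¹ = c in m⁻¹ × 1000):
phi/phi₀ = 1/4 ⇒ exp(−c·z) = 1/4 ⇒ z = ln(4) / c
z = 1.3863 / 0.44 = 3.151 km

3150 m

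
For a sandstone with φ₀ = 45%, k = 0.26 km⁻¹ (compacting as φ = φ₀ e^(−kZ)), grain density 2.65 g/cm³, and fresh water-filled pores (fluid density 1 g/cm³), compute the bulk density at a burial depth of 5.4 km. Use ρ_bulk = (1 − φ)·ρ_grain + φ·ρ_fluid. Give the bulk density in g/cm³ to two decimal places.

Porosity at depth: φ = 0.45·exp(−0.26×5.4) = 0.45×0.2456 = 0.1105
Bulk density: ρ_b = (1−φ)ρ_g + φ·ρ_f = 0.8895×2.65 + 0.1105×1
       = 2.357 + 0.111 = 2.468 g/cm³

2.47 g/cm³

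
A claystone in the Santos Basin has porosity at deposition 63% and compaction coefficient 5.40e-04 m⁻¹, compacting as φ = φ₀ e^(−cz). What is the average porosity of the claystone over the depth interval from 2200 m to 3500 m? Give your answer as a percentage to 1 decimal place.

Working in km (1 km = 1000 m; c in km⁻¹ = c in m⁻¹ × 1000):
⟨φ⟩ = (1/(z₂−z₁)) ∫ φ₀ e^(−cz) dz = φ₀·(e^(−c·z₁) − e^(−c·z₂)) / (c·(z₂−z₁))
e^(−0.54×2.2) = 0.3048; e^(−0.54×3.5) = 0.1511
⟨φ⟩ = 0.63 × (0.3048 − 0.1511) / (0.54 × 1.3) = 0.63 × 0.2190 = 0.1380

13.8%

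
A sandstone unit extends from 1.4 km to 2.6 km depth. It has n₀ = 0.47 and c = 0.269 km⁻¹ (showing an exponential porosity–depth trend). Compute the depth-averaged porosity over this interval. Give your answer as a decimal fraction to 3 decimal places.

0.276

⟨n⟩ = (1/(d₂−d₁)) ∫ n₀ e^(−cd) dd = n₀·(e^(−c·d₁) − e^(−c·d₂)) / (c·(d₂−d₁))
e^(−0.269×1.4) = 0.6862; e^(−0.269×2.6) = 0.4969
⟨n⟩ = 0.47 × (0.6862 − 0.4969) / (0.269 × 1.2) = 0.47 × 0.5865 = 0.2756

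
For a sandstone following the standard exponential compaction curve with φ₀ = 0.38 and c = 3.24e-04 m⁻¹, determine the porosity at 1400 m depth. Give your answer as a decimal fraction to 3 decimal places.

Working in km (1 km = 1000 m; c in km⁻¹ = c in m⁻¹ × 1000):
φ = φ₀·exp(−c·Z) = 0.38 × exp(−0.324 × 1.4) = 0.38 × exp(−0.4536)
  = 0.38 × 0.6353 = 0.2414

0.241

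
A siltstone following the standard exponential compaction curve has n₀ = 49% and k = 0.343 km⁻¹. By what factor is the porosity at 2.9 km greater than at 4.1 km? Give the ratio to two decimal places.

n(z₁)/n(z₂) = e^(−k·z₁)/e^(−k·z₂) = e^{k(z₂−z₁)}
= exp(0.343 × 1.2) = exp(0.4116) = 1.5092

1.51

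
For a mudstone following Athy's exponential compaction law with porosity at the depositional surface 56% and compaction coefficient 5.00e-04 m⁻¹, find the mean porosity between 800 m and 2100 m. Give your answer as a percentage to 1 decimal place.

Working in km (1 km = 1000 m; c in km⁻¹ = c in m⁻¹ × 1000):
⟨n⟩ = (1/(Z₂−Z₁)) ∫ n₀ e^(−cZ) dZ = n₀·(e^(−c·Z₁) − e^(−c·Z₂)) / (c·(Z₂−Z₁))
e^(−0.5×0.8) = 0.6703; e^(−0.5×2.1) = 0.3499
⟨n⟩ = 0.56 × (0.6703 − 0.3499) / (0.5 × 1.3) = 0.56 × 0.4929 = 0.2760

27.6%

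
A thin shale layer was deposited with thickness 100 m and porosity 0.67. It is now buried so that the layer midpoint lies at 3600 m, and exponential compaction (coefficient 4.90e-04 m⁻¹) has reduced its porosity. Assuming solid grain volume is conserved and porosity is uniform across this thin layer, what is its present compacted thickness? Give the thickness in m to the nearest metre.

Working in km (1 km = 1000 m; k in km⁻¹ = k in m⁻¹ × 1000):
Porosity at 3.6 km: phi = 0.67·exp(−0.49×3.6) = 0.1148
Solid-volume conservation: h(1−phi) = h₀(1−phi₀) ⇒ h = h₀·(1−phi₀)/(1−phi)
h = 0.1 × (1 − 0.67)/(1 − 0.1148) = 0.1 × 0.3728 = 0.0373 km

37 m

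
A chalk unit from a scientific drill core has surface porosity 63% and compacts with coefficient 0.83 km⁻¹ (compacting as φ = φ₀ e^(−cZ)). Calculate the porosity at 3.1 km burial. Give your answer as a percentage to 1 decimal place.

4.8%

φ = φ₀·exp(−c·Z) = 0.63 × exp(−0.83 × 3.1) = 0.63 × exp(−2.573)
  = 0.63 × 0.0763 = 0.0481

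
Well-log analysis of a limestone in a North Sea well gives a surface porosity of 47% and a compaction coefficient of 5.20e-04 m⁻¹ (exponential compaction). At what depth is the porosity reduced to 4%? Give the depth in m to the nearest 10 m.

Working in km (1 km = 1000 m; c in km⁻¹ = c in m⁻¹ × 1000):
Invert Athy's law: d = ln(n₀/n) / c
d = ln(0.47/0.04) / 0.52 = ln(11.75) / 0.52 = 2.4639 / 0.52 = 4.738 km

4740 m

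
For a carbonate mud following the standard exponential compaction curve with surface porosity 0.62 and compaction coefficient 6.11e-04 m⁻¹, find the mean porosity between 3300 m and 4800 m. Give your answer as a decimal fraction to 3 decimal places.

0.054

Working in km (1 km = 1000 m; k in km⁻¹ = k in m⁻¹ × 1000):
⟨n⟩ = (1/(z₂−z₁)) ∫ n₀ e^(−kz) dz = n₀·(e^(−k·z₁) − e^(−k·z₂)) / (k·(z₂−z₁))
e^(−0.611×3.3) = 0.1331; e^(−0.611×4.8) = 0.0532
⟨n⟩ = 0.62 × (0.1331 − 0.0532) / (0.611 × 1.5) = 0.62 × 0.0872 = 0.0541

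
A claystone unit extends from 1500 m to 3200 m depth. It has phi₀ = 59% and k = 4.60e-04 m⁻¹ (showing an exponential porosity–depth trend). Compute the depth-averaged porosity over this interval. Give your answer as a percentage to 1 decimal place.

Working in km (1 km = 1000 m; k in km⁻¹ = k in m⁻¹ × 1000):
⟨phi⟩ = (1/(Z₂−Z₁)) ∫ phi₀ e^(−kZ) dZ = phi₀·(e^(−k·Z₁) − e^(−k·Z₂)) / (k·(Z₂−Z₁))
e^(−0.46×1.5) = 0.5016; e^(−0.46×3.2) = 0.2295
⟨phi⟩ = 0.59 × (0.5016 − 0.2295) / (0.46 × 1.7) = 0.59 × 0.3480 = 0.2053

20.5%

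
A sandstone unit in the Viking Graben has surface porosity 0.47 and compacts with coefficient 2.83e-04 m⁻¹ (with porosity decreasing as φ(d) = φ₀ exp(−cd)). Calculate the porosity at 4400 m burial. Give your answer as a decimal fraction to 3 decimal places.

0.135

Working in km (1 km = 1000 m; c in km⁻¹ = c in m⁻¹ × 1000):
φ = φ₀·exp(−c·d) = 0.47 × exp(−0.283 × 4.4) = 0.47 × exp(−1.245)
  = 0.47 × 0.2879 = 0.1353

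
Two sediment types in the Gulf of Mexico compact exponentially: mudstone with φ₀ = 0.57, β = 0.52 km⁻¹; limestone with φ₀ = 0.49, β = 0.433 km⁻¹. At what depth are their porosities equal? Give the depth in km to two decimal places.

Set φ₀ₐ e^(−βₐz) = φ₀ᵦ e^(−βᵦz) ⇒ ln(φ₀ₐ/φ₀ᵦ) = (βₐ − βᵦ)·z
z = ln(0.57/0.49) / (0.52 − 0.433) = 0.1512 / 0.087 = 1.738 km

1.74 km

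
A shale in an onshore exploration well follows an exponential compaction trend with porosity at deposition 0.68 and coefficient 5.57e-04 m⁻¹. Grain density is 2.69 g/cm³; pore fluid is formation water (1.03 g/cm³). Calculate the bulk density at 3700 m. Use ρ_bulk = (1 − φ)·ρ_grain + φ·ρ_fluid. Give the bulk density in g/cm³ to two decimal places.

Working in km (1 km = 1000 m; β in km⁻¹ = β in m⁻¹ × 1000):
Porosity at depth: n = 0.68·exp(−0.557×3.7) = 0.68×0.1273 = 0.0866
Bulk density: ρ_b = (1−n)ρ_g + n·ρ_f = 0.9134×2.69 + 0.0866×1.03
       = 2.457 + 0.089 = 2.546 g/cm³

2.55 g/cm³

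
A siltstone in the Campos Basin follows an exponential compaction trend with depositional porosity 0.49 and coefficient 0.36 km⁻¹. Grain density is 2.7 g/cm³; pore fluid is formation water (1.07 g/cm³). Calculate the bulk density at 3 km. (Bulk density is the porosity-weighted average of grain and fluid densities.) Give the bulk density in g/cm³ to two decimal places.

Porosity at depth: phi = 0.49·exp(−0.36×3) = 0.49×0.3396 = 0.1664
Bulk density: ρ_b = (1−phi)ρ_g + phi·ρ_f = 0.8336×2.7 + 0.1664×1.07
       = 2.251 + 0.178 = 2.429 g/cm³

2.43 g/cm³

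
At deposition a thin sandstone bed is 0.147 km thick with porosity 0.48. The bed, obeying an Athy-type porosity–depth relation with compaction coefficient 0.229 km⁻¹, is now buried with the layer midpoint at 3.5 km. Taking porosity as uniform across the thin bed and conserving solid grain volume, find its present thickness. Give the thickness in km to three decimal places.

0.097 km

Porosity at 3.5 km: n = 0.48·exp(−0.229×3.5) = 0.2154
Solid-volume conservation: h(1−n) = h₀(1−n₀) ⇒ h = h₀·(1−n₀)/(1−n)
h = 0.147 × (1 − 0.48)/(1 − 0.2154) = 0.147 × 0.6627 = 0.0974 km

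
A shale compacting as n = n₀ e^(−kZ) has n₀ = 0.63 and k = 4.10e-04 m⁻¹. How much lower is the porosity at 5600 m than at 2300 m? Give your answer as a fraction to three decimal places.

Working in km (1 km = 1000 m; k in km⁻¹ = k in m⁻¹ × 1000):
n(2.3) = 0.63·e^(−0.41×2.3) = 0.2454
n(5.6) = 0.63·e^(−0.41×5.6) = 0.0634
Δn = 0.2454 − 0.0634 = 0.1819

0.182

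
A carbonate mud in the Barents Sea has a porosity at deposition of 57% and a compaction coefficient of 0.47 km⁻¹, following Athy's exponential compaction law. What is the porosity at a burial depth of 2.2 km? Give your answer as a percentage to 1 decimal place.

phi = phi₀·exp(−c·d) = 0.57 × exp(−0.47 × 2.2) = 0.57 × exp(−1.034)
  = 0.57 × 0.3556 = 0.2027

20.3%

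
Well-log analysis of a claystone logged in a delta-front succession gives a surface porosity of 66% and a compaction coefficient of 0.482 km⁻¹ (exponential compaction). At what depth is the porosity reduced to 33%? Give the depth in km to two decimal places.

1.44 km

Invert Athy's law: Z = ln(phi₀/phi) / β
Z = ln(0.66/0.33) / 0.482 = ln(2) / 0.482 = 0.6931 / 0.482 = 1.438 km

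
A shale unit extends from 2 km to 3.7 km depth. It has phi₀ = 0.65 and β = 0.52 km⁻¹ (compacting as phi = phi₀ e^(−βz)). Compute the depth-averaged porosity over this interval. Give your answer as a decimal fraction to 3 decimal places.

0.153

⟨phi⟩ = (1/(z₂−z₁)) ∫ phi₀ e^(−βz) dz = phi₀·(e^(−β·z₁) − e^(−β·z₂)) / (β·(z₂−z₁))
e^(−0.52×2) = 0.3535; e^(−0.52×3.7) = 0.1460
⟨phi⟩ = 0.65 × (0.3535 − 0.1460) / (0.52 × 1.7) = 0.65 × 0.2347 = 0.1525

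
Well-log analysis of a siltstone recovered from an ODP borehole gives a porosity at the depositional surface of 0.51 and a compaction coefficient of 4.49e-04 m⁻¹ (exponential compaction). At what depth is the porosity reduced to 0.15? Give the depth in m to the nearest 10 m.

Working in km (1 km = 1000 m; c in km⁻¹ = c in m⁻¹ × 1000):
Invert Athy's law: Z = ln(phi₀/phi) / c
Z = ln(0.51/0.15) / 0.449 = ln(3.4) / 0.449 = 1.2238 / 0.449 = 2.726 km

2730 m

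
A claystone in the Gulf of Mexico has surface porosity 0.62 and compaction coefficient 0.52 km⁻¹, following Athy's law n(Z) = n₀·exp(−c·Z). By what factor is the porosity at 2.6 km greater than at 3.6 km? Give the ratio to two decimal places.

n(Z₁)/n(Z₂) = e^(−c·Z₁)/e^(−c·Z₂) = e^{c(Z₂−Z₁)}
= exp(0.52 × 1) = exp(0.52) = 1.6820

1.68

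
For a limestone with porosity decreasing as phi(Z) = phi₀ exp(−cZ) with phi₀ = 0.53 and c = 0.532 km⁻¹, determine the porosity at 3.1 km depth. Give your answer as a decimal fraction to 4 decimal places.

phi = phi₀·exp(−c·Z) = 0.53 × exp(−0.532 × 3.1) = 0.53 × exp(−1.649)
  = 0.53 × 0.1922 = 0.1019

0.1019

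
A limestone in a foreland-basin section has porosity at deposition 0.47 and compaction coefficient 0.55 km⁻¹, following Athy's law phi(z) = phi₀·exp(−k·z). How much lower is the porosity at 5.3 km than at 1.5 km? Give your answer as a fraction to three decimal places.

0.180

phi(1.5) = 0.47·e^(−0.55×1.5) = 0.2060
phi(5.3) = 0.47·e^(−0.55×5.3) = 0.0255
Δphi = 0.2060 − 0.0255 = 0.1805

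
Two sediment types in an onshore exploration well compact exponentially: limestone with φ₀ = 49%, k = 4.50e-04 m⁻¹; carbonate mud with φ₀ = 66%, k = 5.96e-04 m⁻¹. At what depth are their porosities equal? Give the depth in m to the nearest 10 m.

Working in km (1 km = 1000 m; k in km⁻¹ = k in m⁻¹ × 1000):
Set φ₀ₐ e^(−kₐz) = φ₀ᵦ e^(−kᵦz) ⇒ ln(φ₀ₐ/φ₀ᵦ) = (kₐ − kᵦ)·z
z = ln(0.49/0.66) / (0.45 − 0.596) = -0.2978 / -0.146 = 2.040 km

2040 m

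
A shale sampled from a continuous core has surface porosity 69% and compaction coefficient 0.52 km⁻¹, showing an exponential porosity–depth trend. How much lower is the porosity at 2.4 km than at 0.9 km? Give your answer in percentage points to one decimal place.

23.4 percentage points

φ(0.9) = 0.69·e^(−0.52×0.9) = 0.4321
φ(2.4) = 0.69·e^(−0.52×2.4) = 0.1981
Δφ = 0.4321 − 0.1981 = 0.2340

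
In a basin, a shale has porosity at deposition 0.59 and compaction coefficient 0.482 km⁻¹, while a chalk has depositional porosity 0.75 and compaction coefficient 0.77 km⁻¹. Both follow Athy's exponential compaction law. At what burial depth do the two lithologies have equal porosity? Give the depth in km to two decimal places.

Set n₀ₐ e^(−cₐZ) = n₀ᵦ e^(−cᵦZ) ⇒ ln(n₀ₐ/n₀ᵦ) = (cₐ − cᵦ)·Z
Z = ln(0.59/0.75) / (0.482 − 0.77) = -0.2400 / -0.288 = 0.833 km

0.83 km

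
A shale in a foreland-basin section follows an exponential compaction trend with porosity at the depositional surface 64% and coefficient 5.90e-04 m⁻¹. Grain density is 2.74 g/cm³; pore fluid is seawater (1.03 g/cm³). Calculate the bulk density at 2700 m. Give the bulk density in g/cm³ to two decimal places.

2.52 g/cm³

Working in km (1 km = 1000 m; β in km⁻¹ = β in m⁻¹ × 1000):
Porosity at depth: φ = 0.64·exp(−0.59×2.7) = 0.64×0.2033 = 0.1301
Bulk density: ρ_b = (1−φ)ρ_g + φ·ρ_f = 0.8699×2.74 + 0.1301×1.03
       = 2.383 + 0.134 = 2.517 g/cm³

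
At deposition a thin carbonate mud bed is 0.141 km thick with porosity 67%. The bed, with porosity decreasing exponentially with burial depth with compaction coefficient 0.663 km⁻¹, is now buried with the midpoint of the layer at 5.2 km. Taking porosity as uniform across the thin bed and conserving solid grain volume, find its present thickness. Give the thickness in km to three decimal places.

0.048 km

Porosity at 5.2 km: n = 0.67·exp(−0.663×5.2) = 0.0213
Solid-volume conservation: h(1−n) = h₀(1−n₀) ⇒ h = h₀·(1−n₀)/(1−n)
h = 0.141 × (1 − 0.67)/(1 − 0.0213) = 0.141 × 0.3372 = 0.0475 km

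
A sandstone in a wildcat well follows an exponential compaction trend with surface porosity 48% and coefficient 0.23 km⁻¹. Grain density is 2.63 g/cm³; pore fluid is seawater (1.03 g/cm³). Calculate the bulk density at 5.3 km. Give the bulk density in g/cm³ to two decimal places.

2.40 g/cm³

Porosity at depth: n = 0.48·exp(−0.23×5.3) = 0.48×0.2955 = 0.1419
Bulk density: ρ_b = (1−n)ρ_g + n·ρ_f = 0.8581×2.63 + 0.1419×1.03
       = 2.257 + 0.146 = 2.403 g/cm³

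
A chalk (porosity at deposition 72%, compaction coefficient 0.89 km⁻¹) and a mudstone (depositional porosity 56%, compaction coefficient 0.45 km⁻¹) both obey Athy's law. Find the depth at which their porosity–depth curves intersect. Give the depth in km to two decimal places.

0.57 km

Set n₀ₐ e^(−βₐz) = n₀ᵦ e^(−βᵦz) ⇒ ln(n₀ₐ/n₀ᵦ) = (βₐ − βᵦ)·z
z = ln(0.72/0.56) / (0.89 − 0.45) = 0.2513 / 0.44 = 0.571 km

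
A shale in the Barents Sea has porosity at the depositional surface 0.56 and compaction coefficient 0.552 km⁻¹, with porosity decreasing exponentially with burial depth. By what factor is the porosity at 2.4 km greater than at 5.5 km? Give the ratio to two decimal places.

φ(z₁)/φ(z₂) = e^(−k·z₁)/e^(−k·z₂) = e^{k(z₂−z₁)}
= exp(0.552 × 3.1) = exp(1.711) = 5.5356

5.54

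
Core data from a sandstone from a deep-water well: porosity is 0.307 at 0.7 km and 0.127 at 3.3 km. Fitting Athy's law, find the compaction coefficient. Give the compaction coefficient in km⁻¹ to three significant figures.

Athy: phi(z) = phi₀ e^(−kz) ⇒ phi₁/phi₂ = e^{k(z₂−z₁)} ⇒ k = ln(phi₁/phi₂)/(z₂−z₁)
k = ln(0.307/0.127) / (3.3 − 0.7) = ln(2.417) / 2.6 = 0.8827 / 2.6 = 0.3395 km⁻¹

0.339 km⁻¹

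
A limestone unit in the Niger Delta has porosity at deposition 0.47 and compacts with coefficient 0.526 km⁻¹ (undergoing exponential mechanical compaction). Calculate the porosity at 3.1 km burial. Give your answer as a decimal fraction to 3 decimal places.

0.092

φ = φ₀·exp(−β·Z) = 0.47 × exp(−0.526 × 3.1) = 0.47 × exp(−1.631)
  = 0.47 × 0.1958 = 0.0920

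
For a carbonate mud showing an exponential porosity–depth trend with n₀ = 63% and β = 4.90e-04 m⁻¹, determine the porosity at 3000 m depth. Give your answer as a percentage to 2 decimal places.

14.49%

Working in km (1 km = 1000 m; β in km⁻¹ = β in m⁻¹ × 1000):
n = n₀·exp(−β·d) = 0.63 × exp(−0.49 × 3) = 0.63 × exp(−1.47)
  = 0.63 × 0.2299 = 0.1449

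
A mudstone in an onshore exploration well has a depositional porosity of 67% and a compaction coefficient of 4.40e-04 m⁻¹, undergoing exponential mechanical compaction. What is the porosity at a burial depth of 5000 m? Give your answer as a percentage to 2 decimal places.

Working in km (1 km = 1000 m; k in km⁻¹ = k in m⁻¹ × 1000):
phi = phi₀·exp(−k·Z) = 0.67 × exp(−0.44 × 5) = 0.67 × exp(−2.2)
  = 0.67 × 0.1108 = 0.0742

7.42%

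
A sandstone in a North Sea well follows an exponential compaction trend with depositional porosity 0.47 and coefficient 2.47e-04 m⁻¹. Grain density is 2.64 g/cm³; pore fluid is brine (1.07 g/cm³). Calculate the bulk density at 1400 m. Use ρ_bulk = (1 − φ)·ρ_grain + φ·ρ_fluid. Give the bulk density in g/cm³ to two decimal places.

2.12 g/cm³

Working in km (1 km = 1000 m; c in km⁻¹ = c in m⁻¹ × 1000):
Porosity at depth: φ = 0.47·exp(−0.247×1.4) = 0.47×0.7077 = 0.3326
Bulk density: ρ_b = (1−φ)ρ_g + φ·ρ_f = 0.6674×2.64 + 0.3326×1.07
       = 1.762 + 0.356 = 2.118 g/cm³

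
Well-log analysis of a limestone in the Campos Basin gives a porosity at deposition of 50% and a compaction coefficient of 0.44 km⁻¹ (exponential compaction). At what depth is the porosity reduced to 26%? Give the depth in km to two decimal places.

Invert Athy's law: Z = ln(phi₀/phi) / β
Z = ln(0.5/0.26) / 0.44 = ln(1.923) / 0.44 = 0.6539 / 0.44 = 1.486 km

1.49 km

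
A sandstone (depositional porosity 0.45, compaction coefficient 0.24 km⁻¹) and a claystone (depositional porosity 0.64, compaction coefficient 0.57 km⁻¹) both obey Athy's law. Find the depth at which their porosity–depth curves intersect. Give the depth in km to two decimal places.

1.07 km

Set phi₀ₐ e^(−kₐZ) = phi₀ᵦ e^(−kᵦZ) ⇒ ln(phi₀ₐ/phi₀ᵦ) = (kₐ − kᵦ)·Z
Z = ln(0.45/0.64) / (0.24 − 0.57) = -0.3522 / -0.33 = 1.067 km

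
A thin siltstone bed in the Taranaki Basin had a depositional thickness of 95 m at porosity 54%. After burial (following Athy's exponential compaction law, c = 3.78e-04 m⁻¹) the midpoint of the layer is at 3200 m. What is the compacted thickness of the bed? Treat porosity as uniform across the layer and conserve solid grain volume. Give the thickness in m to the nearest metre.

52 m

Working in km (1 km = 1000 m; c in km⁻¹ = c in m⁻¹ × 1000):
Porosity at 3.2 km: φ = 0.54·exp(−0.378×3.2) = 0.1611
Solid-volume conservation: h(1−φ) = h₀(1−φ₀) ⇒ h = h₀·(1−φ₀)/(1−φ)
h = 0.095 × (1 − 0.54)/(1 − 0.1611) = 0.095 × 0.5483 = 0.0521 km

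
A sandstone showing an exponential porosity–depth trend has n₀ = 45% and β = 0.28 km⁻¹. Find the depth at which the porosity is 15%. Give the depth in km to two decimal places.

Invert Athy's law: z = ln(n₀/n) / β
z = ln(0.45/0.15) / 0.28 = ln(3) / 0.28 = 1.0986 / 0.28 = 3.924 km

3.92 km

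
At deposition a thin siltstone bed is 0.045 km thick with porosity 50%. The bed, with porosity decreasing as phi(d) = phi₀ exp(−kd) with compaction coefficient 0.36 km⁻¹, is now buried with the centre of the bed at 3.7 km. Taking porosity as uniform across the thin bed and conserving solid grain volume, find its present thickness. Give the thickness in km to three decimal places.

0.026 km

Porosity at 3.7 km: phi = 0.5·exp(−0.36×3.7) = 0.1320
Solid-volume conservation: h(1−phi) = h₀(1−phi₀) ⇒ h = h₀·(1−phi₀)/(1−phi)
h = 0.045 × (1 − 0.5)/(1 − 0.1320) = 0.045 × 0.5760 = 0.0259 km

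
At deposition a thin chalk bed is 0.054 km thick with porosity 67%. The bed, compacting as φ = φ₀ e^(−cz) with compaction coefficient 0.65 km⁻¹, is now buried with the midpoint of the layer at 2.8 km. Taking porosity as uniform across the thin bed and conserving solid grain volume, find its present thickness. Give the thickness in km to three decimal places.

Porosity at 2.8 km: φ = 0.67·exp(−0.65×2.8) = 0.1086
Solid-volume conservation: h(1−φ) = h₀(1−φ₀) ⇒ h = h₀·(1−φ₀)/(1−φ)
h = 0.054 × (1 − 0.67)/(1 − 0.1086) = 0.054 × 0.3702 = 0.0200 km

0.020 km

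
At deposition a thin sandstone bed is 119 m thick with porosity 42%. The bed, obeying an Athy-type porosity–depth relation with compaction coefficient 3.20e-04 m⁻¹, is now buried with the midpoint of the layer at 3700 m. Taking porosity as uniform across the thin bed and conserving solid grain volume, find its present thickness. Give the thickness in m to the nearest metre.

Working in km (1 km = 1000 m; c in km⁻¹ = c in m⁻¹ × 1000):
Porosity at 3.7 km: n = 0.42·exp(−0.32×3.7) = 0.1285
Solid-volume conservation: h(1−n) = h₀(1−n₀) ⇒ h = h₀·(1−n₀)/(1−n)
h = 0.119 × (1 − 0.42)/(1 − 0.1285) = 0.119 × 0.6656 = 0.0792 km

79 m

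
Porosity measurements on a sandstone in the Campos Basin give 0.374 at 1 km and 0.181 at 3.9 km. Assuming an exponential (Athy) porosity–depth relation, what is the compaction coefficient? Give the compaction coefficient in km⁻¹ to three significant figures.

0.250 km⁻¹

Athy: n(Z) = n₀ e^(−βZ) ⇒ n₁/n₂ = e^{β(Z₂−Z₁)} ⇒ β = ln(n₁/n₂)/(Z₂−Z₁)
β = ln(0.374/0.181) / (3.9 − 1) = ln(2.066) / 2.9 = 0.7258 / 2.9 = 0.2503 km⁻¹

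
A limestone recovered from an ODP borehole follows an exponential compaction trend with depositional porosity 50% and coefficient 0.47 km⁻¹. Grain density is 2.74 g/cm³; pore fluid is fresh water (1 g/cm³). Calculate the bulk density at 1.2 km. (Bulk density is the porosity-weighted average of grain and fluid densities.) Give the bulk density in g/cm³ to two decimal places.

2.25 g/cm³

Porosity at depth: φ = 0.5·exp(−0.47×1.2) = 0.5×0.5689 = 0.2845
Bulk density: ρ_b = (1−φ)ρ_g + φ·ρ_f = 0.7155×2.74 + 0.2845×1
       = 1.961 + 0.284 = 2.245 g/cm³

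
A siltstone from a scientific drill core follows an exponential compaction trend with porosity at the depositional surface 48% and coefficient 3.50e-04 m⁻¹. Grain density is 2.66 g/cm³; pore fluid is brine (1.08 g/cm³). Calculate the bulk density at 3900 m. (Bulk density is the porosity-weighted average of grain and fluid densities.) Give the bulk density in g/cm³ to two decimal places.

2.47 g/cm³

Working in km (1 km = 1000 m; β in km⁻¹ = β in m⁻¹ × 1000):
Porosity at depth: φ = 0.48·exp(−0.35×3.9) = 0.48×0.2554 = 0.1226
Bulk density: ρ_b = (1−φ)ρ_g + φ·ρ_f = 0.8774×2.66 + 0.1226×1.08
       = 2.334 + 0.132 = 2.466 g/cm³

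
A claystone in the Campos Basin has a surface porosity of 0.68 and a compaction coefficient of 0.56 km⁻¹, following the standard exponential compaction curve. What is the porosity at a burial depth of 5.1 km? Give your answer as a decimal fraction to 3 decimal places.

0.039

n = n₀·exp(−k·z) = 0.68 × exp(−0.56 × 5.1) = 0.68 × exp(−2.856)
  = 0.68 × 0.0575 = 0.0391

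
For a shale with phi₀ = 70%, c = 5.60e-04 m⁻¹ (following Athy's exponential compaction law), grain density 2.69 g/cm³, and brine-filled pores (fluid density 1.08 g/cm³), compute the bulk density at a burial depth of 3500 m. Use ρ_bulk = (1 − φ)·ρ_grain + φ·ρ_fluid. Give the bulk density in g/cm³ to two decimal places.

2.53 g/cm³

Working in km (1 km = 1000 m; c in km⁻¹ = c in m⁻¹ × 1000):
Porosity at depth: phi = 0.7·exp(−0.56×3.5) = 0.7×0.1409 = 0.0986
Bulk density: ρ_b = (1−phi)ρ_g + phi·ρ_f = 0.9014×2.69 + 0.0986×1.08
       = 2.425 + 0.106 = 2.531 g/cm³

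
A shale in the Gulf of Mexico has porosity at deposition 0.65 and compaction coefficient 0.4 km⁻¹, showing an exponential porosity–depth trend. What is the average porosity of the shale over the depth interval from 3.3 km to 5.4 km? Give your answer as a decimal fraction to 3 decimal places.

0.117

⟨n⟩ = (1/(z₂−z₁)) ∫ n₀ e^(−kz) dz = n₀·(e^(−k·z₁) − e^(−k·z₂)) / (k·(z₂−z₁))
e^(−0.4×3.3) = 0.2671; e^(−0.4×5.4) = 0.1153
⟨n⟩ = 0.65 × (0.2671 − 0.1153) / (0.4 × 2.1) = 0.65 × 0.1807 = 0.1175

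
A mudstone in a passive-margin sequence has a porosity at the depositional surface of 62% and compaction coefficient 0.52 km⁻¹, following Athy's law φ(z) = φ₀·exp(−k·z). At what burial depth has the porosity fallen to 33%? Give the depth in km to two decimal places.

Invert Athy's law: z = ln(φ₀/φ) / k
z = ln(0.62/0.33) / 0.52 = ln(1.879) / 0.52 = 0.6306 / 0.52 = 1.213 km

1.21 km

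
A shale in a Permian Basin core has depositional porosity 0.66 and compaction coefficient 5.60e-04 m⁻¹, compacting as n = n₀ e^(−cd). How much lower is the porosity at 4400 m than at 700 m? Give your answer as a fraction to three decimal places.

Working in km (1 km = 1000 m; c in km⁻¹ = c in m⁻¹ × 1000):
n(0.7) = 0.66·e^(−0.56×0.7) = 0.4460
n(4.4) = 0.66·e^(−0.56×4.4) = 0.0562
Δn = 0.4460 − 0.0562 = 0.3898

0.390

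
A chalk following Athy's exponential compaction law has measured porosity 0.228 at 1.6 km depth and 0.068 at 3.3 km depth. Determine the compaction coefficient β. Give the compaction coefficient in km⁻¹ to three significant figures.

0.712 km⁻¹

Athy: phi(z) = phi₀ e^(−βz) ⇒ phi₁/phi₂ = e^{β(z₂−z₁)} ⇒ β = ln(phi₁/phi₂)/(z₂−z₁)
β = ln(0.228/0.068) / (3.3 − 1.6) = ln(3.353) / 1.7 = 1.2098 / 1.7 = 0.7117 km⁻¹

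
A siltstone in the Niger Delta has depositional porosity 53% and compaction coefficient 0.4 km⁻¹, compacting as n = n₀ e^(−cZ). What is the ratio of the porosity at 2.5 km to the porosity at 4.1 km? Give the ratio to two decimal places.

n(Z₁)/n(Z₂) = e^(−c·Z₁)/e^(−c·Z₂) = e^{c(Z₂−Z₁)}
= exp(0.4 × 1.6) = exp(0.64) = 1.8965

1.90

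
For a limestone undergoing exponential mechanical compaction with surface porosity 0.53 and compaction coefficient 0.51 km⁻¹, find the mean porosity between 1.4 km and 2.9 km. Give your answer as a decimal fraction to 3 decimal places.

0.181

⟨n⟩ = (1/(d₂−d₁)) ∫ n₀ e^(−cd) dd = n₀·(e^(−c·d₁) − e^(−c·d₂)) / (c·(d₂−d₁))
e^(−0.51×1.4) = 0.4897; e^(−0.51×2.9) = 0.2279
⟨n⟩ = 0.53 × (0.4897 − 0.2279) / (0.51 × 1.5) = 0.53 × 0.3422 = 0.1814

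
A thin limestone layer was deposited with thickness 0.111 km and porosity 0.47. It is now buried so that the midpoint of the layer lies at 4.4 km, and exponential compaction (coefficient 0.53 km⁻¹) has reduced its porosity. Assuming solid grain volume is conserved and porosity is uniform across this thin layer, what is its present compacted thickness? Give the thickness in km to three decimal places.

Porosity at 4.4 km: phi = 0.47·exp(−0.53×4.4) = 0.0456
Solid-volume conservation: h(1−phi) = h₀(1−phi₀) ⇒ h = h₀·(1−phi₀)/(1−phi)
h = 0.111 × (1 − 0.47)/(1 − 0.0456) = 0.111 × 0.5553 = 0.0616 km

0.062 km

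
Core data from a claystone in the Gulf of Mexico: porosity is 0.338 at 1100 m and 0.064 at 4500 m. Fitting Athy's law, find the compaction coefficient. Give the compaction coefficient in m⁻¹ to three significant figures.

Working in km (1 km = 1000 m; β in km⁻¹ = β in m⁻¹ × 1000):
Athy: φ(z) = φ₀ e^(−βz) ⇒ φ₁/φ₂ = e^{β(z₂−z₁)} ⇒ β = ln(φ₁/φ₂)/(z₂−z₁)
β = ln(0.338/0.064) / (4.5 − 1.1) = ln(5.281) / 3.4 = 1.6642 / 3.4 = 0.4895 km⁻¹

0.000489 m⁻¹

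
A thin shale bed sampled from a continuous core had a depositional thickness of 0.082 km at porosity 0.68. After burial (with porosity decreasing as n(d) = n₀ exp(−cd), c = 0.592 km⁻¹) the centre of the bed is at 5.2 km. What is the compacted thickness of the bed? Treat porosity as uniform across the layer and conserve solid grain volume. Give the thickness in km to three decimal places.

0.027 km

Porosity at 5.2 km: n = 0.68·exp(−0.592×5.2) = 0.0313
Solid-volume conservation: h(1−n) = h₀(1−n₀) ⇒ h = h₀·(1−n₀)/(1−n)
h = 0.082 × (1 − 0.68)/(1 − 0.0313) = 0.082 × 0.3303 = 0.0271 km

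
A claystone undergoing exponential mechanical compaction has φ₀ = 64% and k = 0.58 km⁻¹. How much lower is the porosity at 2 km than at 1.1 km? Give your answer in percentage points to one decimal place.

φ(1.1) = 0.64·e^(−0.58×1.1) = 0.3381
φ(2) = 0.64·e^(−0.58×2) = 0.2006
Δφ = 0.3381 − 0.2006 = 0.1375

13.8 percentage points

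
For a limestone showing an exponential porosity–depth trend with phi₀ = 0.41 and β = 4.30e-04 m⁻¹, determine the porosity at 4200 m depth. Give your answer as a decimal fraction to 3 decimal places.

Working in km (1 km = 1000 m; β in km⁻¹ = β in m⁻¹ × 1000):
phi = phi₀·exp(−β·d) = 0.41 × exp(−0.43 × 4.2) = 0.41 × exp(−1.806)
  = 0.41 × 0.1643 = 0.0674

0.067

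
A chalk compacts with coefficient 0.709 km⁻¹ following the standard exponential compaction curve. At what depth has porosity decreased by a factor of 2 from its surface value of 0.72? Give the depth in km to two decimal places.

0.98 km

n/n₀ = 1/2 ⇒ exp(−k·z) = 1/2 ⇒ z = ln(2) / k
z = 0.6931 / 0.709 = 0.978 km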